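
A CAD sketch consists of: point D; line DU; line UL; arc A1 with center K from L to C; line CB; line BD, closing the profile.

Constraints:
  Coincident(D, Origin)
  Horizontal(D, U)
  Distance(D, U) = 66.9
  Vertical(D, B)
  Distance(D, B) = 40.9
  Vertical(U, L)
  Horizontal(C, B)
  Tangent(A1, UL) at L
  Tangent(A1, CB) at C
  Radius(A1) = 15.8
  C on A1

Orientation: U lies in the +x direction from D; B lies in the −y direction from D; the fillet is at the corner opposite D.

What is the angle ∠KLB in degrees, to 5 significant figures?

13.288°

D is at the origin; DU is horizontal with |DU| = 66.9 and U on the +x side, so U = (66.900, 0.0000). DB is vertical with |DB| = 40.9 and B on the −y side, so B = (0.0000, -40.900). The virtual corner opposite D is at (66.900, -40.900). A1 meets UL tangentially, so KL is at right angles to UL and tangency of A1 to CB means the radius KC is perpendicular to CB, with radius 15.8, so the center K sits 15.8 in from both sides at K = (51.100, -25.100). That places the tangent points at L = (66.900, -25.100) on UL and C = (51.100, -40.900) on CB. Then cos ∠KLB = LK·LB / (|LK||LB|), giving 13.288°.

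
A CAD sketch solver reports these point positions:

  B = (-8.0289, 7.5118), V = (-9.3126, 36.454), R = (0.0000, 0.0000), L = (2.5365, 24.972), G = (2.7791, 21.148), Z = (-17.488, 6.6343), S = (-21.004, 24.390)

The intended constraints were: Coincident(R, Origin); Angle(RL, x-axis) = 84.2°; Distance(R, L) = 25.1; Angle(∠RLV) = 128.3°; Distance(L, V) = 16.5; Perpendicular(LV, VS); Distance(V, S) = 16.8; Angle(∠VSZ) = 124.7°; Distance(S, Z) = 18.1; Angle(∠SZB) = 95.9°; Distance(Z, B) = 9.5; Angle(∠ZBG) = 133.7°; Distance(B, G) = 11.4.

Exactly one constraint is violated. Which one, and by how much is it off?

Distance(B, G) = 11.4 — off by 6.00.

R = (0.00, 0.00) ✓; RL at 84.20° ✓; |RL| = 25.10 ✓; ∠RLV = 128.3° ✓; |LV| = 16.50 ✓; ∠(LV, VS) = 90.00° ✓; |VS| = 16.80 ✓; ∠VSZ = 124.7° ✓; |SZ| = 18.10 ✓; ∠SZB = 95.90° ✓; |ZB| = 9.500 ✓; ∠ZBG = 133.7° ✓; |BG| = 17.40 ✗.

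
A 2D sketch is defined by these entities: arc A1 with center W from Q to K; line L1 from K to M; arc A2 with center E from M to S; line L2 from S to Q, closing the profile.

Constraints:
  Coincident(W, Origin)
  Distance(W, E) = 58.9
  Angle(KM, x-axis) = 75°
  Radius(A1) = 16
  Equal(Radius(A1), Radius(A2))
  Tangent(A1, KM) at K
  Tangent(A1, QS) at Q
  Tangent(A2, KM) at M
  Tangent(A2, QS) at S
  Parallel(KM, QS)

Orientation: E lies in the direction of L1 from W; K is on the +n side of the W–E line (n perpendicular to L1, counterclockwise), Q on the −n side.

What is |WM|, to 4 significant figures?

61.03

Tangency of A1 to both parallel lines with radius 16.0 puts K and Q at W ± 16.0·n: K = (-15.45, 4.141), Q = (15.45, -4.141). Equal radii place M and S the same way about E: M = E + 16.0·n = (-0.2104, 61.03), S = E − 16.0·n = (30.70, 52.75). Then |WM| = |M − W| = 61.03.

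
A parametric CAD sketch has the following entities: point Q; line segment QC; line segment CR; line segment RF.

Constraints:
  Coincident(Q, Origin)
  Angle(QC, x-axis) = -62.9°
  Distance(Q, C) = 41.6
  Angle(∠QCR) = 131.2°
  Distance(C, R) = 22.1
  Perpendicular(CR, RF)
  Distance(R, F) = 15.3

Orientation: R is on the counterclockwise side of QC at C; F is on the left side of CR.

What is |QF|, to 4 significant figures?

52.02

∠QCR = 131.2°, so CR runs at -62.9° + (180° − 131.2°) = -14.10° from the x-axis; with |CR| = 22.1, R = C + 22.1·(cos -14.10°, sin -14.10°) = (40.38, -42.42). The perpendicularity gives RF at right angles to CR; with |RF| = 15.3 on the left of CR, F = R + 15.3·(0.2436, 0.9699) = (44.11, -27.58). Then |QF| = |F − Q| = 52.02.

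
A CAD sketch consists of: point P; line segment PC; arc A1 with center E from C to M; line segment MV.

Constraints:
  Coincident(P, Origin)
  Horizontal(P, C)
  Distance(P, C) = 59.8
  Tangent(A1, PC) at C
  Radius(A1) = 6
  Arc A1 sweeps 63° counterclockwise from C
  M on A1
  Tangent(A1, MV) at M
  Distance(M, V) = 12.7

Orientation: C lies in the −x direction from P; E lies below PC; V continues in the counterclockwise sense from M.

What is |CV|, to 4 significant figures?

18.34

P is at the origin; PC is horizontal with |PC| = 59.8 and C on the −x side, so C = (-59.80, 0.000). A1 meets PC tangentially, so EC is at right angles to PC, so E = C + (0, -6) = (-59.80, -6.000). On A1, C sits at bearing 90° from E; a 63° counterclockwise sweep puts M at bearing 153°, so M = E + 6.0·(cos 153°, sin 153°) = (-65.15, -3.276). Since A1 is tangent to MV there, EM ⟂ MV, so MV runs along (−sin 153°, cos 153°); with |MV| = 12.7, V = (-70.91, -14.59). Then |CV| = |V − C| = 18.34.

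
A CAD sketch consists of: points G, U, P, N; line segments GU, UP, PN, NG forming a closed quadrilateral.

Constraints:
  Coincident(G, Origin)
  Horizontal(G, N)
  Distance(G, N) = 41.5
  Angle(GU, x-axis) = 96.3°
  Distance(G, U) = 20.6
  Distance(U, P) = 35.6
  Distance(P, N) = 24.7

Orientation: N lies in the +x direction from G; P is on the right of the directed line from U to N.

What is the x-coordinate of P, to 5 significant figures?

18.332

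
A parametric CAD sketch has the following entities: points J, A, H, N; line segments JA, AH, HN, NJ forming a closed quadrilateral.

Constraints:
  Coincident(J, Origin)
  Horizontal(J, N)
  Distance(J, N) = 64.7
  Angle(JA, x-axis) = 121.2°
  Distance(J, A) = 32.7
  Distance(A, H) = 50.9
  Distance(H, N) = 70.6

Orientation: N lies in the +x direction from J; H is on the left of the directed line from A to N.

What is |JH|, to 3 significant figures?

62.7

J is at the origin; JN is horizontal with |JN| = 64.7 and N in +x, so N = (64.7, 0). JA runs at 121.2° with |JA| = 32.7, so A = (-16.9, 28.0). H is determined by |AH| = 50.9 and |HN| = 70.6 together: it lies at the intersection of circle(A, 50.9) and circle(N, 70.6). With |AN| = 86.3, the foot of the radical line on AN is 29.3 from A and the perpendicular offset is √(50.9² − 29.3²) = 41.6. Taking the left-of-AN solution: H = (24.3, 57.9).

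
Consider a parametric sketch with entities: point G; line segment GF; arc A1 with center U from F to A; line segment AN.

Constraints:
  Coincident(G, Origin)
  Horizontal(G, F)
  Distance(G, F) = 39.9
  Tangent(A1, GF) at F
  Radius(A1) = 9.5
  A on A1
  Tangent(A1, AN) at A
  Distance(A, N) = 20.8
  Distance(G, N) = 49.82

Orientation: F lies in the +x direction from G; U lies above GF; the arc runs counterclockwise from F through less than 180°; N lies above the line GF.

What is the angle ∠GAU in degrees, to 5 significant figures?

13.059°

Checks: ∠(UF, FG) = 90.00° ✓; |UF| = 9.500 ✓; |UA| = 9.500 ✓; ∠(UA, AN) = 90.00° ✓; |AN| = 20.80 ✓; |GN| = 49.82 ✓.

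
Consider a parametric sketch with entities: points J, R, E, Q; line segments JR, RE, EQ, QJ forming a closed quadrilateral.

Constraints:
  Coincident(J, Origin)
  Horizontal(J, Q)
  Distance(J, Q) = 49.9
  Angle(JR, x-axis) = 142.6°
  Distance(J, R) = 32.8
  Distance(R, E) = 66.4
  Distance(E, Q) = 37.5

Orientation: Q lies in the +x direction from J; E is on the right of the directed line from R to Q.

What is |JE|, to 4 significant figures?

33.92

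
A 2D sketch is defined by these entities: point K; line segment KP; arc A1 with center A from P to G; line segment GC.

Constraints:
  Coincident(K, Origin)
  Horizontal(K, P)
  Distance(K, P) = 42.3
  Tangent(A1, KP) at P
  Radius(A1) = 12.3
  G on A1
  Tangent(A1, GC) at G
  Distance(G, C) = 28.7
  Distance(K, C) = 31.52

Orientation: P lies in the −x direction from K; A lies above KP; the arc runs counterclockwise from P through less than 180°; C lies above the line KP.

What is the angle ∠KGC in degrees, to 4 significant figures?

61.13°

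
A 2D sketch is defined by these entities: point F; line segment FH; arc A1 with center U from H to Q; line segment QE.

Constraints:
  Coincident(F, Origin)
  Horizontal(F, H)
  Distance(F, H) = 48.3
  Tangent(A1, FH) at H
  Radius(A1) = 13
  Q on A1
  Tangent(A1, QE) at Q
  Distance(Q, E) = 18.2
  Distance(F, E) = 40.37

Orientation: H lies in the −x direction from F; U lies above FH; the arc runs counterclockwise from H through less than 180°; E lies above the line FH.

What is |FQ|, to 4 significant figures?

37.03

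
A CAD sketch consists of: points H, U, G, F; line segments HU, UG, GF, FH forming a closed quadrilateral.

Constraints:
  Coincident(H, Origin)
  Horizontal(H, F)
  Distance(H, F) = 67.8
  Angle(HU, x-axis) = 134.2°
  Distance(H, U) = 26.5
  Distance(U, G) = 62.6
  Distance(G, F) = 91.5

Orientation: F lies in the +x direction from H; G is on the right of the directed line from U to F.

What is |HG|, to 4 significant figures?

45.19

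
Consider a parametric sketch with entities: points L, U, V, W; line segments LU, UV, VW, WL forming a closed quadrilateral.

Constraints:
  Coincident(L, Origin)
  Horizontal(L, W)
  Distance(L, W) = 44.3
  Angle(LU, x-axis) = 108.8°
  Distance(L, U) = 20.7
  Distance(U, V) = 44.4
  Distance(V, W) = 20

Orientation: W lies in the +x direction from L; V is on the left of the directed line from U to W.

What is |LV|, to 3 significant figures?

42.2

L is at the origin; L and W share the same y with |LW| = 44.3 and W in +x, so W = (44.3, 0). LU runs at 108.8° with |LU| = 20.7, so U = (-6.67, 19.6). V is determined by |UV| = 44.4 and |VW| = 20.0 together: it lies at the intersection of circle(U, 44.4) and circle(W, 20.0). With |UW| = 54.6, the foot of the radical line on UW is 41.7 from U and the perpendicular offset is √(44.4² − 41.7²) = 15.3. Taking the left-of-UW solution: V = (37.7, 18.9).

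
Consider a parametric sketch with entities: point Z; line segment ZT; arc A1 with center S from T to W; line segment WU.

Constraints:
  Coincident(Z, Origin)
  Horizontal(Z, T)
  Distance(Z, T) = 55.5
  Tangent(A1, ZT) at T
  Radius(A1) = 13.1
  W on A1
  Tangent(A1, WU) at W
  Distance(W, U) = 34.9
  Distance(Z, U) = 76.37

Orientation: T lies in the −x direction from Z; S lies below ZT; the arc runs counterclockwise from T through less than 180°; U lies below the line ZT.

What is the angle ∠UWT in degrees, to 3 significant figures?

126°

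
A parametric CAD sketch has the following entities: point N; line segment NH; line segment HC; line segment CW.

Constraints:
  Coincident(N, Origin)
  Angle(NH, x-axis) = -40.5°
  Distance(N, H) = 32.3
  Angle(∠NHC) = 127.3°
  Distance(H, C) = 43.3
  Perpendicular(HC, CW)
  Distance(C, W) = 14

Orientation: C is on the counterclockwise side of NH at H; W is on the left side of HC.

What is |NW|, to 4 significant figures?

63.95

N is at the origin; NH runs at -40.5° with length 32.3, so H = 32.3·(cos -40.5°, sin -40.5°) = (24.56, -20.98). ∠NHC = 127.3°, so HC runs at -40.5° + (180° − 127.3°) = 12.20° from the x-axis; with |HC| = 43.3, C = H + 43.3·(cos 12.20°, sin 12.20°) = (66.88, -11.83). The perpendicularity gives CW at right angles to HC; with |CW| = 14.0 on the left of HC, W = C + 14.0·(-0.2113, 0.9774) = (63.92, 1.857). Then |NW| = |W − N| = 63.95.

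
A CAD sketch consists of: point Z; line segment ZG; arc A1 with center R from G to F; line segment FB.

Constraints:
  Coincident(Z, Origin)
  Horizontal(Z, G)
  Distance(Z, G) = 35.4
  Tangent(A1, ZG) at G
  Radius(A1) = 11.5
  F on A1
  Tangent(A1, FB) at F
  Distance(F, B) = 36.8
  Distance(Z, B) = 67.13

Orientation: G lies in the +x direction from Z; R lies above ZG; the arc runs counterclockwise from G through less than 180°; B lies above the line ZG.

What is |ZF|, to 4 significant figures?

48.32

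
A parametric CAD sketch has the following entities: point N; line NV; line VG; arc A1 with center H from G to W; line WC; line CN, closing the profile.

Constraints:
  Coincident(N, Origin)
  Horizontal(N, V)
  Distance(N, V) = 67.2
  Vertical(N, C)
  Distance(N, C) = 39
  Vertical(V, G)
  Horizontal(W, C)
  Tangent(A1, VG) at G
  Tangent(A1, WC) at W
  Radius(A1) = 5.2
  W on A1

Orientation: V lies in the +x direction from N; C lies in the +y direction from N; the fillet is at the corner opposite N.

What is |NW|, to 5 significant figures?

73.246

N is at the origin; NV is horizontal with |NV| = 67.2 and V on the +x side, so V = (67.200, 0.0000). NC is vertical with |NC| = 39.0 and C on the +y side, so C = (0.0000, 39.000). The virtual corner opposite N is at (67.200, 39.000). Since A1 is tangent to VG there, HG ⟂ VG and the tangent condition forces HW to be normal to WC, with radius 5.2, so the center H sits 5.2 in from both sides at H = (62.000, 33.800). That places the tangent points at G = (67.200, 33.800) on VG and W = (62.000, 39.000) on WC. Then |NW| = |W − N| = 73.246.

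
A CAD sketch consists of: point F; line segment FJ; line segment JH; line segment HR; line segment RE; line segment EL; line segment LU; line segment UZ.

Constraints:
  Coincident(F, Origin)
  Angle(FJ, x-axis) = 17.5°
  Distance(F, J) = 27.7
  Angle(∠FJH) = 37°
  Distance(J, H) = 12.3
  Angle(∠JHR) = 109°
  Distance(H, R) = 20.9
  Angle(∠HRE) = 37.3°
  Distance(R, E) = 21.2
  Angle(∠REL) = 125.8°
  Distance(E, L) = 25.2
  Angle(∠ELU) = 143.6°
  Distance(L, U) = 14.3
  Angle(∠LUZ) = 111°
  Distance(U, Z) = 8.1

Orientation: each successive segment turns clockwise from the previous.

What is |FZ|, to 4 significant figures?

44.17

∠ELU = 143.6° gives LU at -69.80° from the x-axis; with |LU| = 14.3, U = (45.03, -15.51). ∠LUZ = 111.0° gives UZ at -138.8° from the x-axis; with |UZ| = 8.1, Z = (38.94, -20.85). Then |FZ| = |Z − F| = 44.17.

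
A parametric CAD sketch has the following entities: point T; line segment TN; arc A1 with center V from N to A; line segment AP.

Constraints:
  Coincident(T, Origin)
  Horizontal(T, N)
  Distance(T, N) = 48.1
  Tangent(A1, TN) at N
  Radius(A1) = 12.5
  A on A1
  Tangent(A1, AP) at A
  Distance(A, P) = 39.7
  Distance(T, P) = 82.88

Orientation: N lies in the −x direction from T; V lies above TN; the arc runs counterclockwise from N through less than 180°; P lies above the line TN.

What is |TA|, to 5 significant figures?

44.280

T is at the origin; T and N share the same y with |TN| = 48.1 and N on the −x side, so N = (-48.100, 0.0000). Since A1 is tangent to TN there, VN ⟂ TN, so V = N + (0, 12.5) = (-48.100, 12.500). Since VA ⟂ AP (tangency), |VP| = √(12.5² + 39.7²) = 41.621 regardless of where A sits on A1. So P lies on both circle(T, 82.88) and circle(V, 41.621); the above-TN intersection is P = (-66.066, 50.044). A is the foot of the tangent from P: A = (-38.965, 21.033).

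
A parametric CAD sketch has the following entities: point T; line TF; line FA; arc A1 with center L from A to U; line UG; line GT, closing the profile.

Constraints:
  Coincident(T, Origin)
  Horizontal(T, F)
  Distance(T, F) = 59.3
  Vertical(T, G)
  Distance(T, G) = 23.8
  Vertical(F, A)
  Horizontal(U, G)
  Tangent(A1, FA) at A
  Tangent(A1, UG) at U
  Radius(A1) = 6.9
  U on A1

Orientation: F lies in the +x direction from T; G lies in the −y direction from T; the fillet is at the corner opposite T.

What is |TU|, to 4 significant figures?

57.55

T is at the origin; TF is horizontal with |TF| = 59.3 and F on the +x side, so F = (59.30, 0.000). TG is vertical with |TG| = 23.8 and G on the −y side, so G = (0.000, -23.80). The virtual corner opposite T is at (59.30, -23.80). Since A1 is tangent to FA there, LA ⟂ FA and the tangent condition forces LU to be normal to UG, with radius 6.9, so the center L sits 6.9 in from both sides at L = (52.40, -16.90). That places the tangent points at A = (59.30, -16.90) on FA and U = (52.40, -23.80) on UG. Then |TU| = |U − T| = 57.55.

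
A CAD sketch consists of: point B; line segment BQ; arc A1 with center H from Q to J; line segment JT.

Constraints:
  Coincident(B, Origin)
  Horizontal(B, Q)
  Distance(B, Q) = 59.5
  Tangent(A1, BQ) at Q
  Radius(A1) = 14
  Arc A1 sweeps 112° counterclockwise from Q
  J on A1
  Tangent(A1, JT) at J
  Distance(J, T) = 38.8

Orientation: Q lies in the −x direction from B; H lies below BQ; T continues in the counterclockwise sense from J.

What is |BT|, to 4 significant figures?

80.04

B is at the origin; B and Q share the same y with |BQ| = 59.5 and Q on the −x side, so Q = (-59.50, 0.000). Since A1 is tangent to BQ there, HQ ⟂ BQ, so H = Q + (0, -14) = (-59.50, -14.00). On A1, Q sits at bearing 90° from H; a 112° counterclockwise sweep puts J at bearing 202°, so J = H + 14.0·(cos 202°, sin 202°) = (-72.48, -19.24). The tangent condition forces HJ to be normal to JT, so JT runs along (−sin 202°, cos 202°); with |JT| = 38.8, T = (-57.95, -55.22). Then |BT| = |T − B| = 80.04.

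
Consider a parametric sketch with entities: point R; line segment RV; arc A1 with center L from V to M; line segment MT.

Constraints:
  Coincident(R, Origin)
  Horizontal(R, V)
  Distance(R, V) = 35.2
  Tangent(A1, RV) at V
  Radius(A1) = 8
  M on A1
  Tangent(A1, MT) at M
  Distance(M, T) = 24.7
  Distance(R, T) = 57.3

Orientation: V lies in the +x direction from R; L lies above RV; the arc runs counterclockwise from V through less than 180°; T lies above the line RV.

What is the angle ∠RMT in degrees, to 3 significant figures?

112°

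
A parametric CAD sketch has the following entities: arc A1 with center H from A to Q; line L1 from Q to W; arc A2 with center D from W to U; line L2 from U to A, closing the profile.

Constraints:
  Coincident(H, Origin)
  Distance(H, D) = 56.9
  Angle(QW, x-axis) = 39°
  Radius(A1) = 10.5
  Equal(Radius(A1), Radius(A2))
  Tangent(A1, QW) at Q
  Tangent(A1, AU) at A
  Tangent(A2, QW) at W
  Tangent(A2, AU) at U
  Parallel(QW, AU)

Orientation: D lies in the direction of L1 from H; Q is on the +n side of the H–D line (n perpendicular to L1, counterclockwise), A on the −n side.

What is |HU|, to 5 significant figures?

57.861

The slot axis is L1's direction at 39.0°, so u = (cos 39.0°, sin 39.0°) = (0.77715, 0.62932) and n = (−sin 39.0°, cos 39.0°) = (-0.62932, 0.77715). H is at the origin and D lies 56.9 along u from H, so D = 56.9·u = (44.220, 35.808). Tangency of A1 to both parallel lines with radius 10.5 puts Q and A at H ± 10.5·n: Q = (-6.6079, 8.1600), A = (6.6079, -8.1600). Equal radii place W and U the same way about D: W = D + 10.5·n = (37.612, 43.968), U = D − 10.5·n = (50.827, 27.648). Then |HU| = |U − H| = 57.861.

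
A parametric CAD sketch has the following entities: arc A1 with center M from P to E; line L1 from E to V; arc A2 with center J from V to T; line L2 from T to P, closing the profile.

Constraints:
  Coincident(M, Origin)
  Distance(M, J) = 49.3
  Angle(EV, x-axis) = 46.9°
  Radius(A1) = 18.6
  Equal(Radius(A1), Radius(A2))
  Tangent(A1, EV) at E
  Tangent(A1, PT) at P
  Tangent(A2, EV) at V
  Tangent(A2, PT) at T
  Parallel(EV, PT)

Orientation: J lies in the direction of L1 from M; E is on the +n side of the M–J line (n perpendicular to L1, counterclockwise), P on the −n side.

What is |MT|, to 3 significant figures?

52.7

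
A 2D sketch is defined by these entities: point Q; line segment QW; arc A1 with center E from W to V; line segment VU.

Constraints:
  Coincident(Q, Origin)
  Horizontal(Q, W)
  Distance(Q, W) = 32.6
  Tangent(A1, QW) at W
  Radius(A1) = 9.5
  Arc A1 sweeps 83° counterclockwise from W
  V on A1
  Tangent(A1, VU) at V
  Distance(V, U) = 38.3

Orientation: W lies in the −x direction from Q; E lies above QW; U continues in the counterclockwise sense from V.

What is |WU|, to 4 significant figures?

48.45

On A1, W sits at bearing -90° from E; an 83° counterclockwise sweep puts V at bearing -7°, so V = E + 9.5·(cos -7°, sin -7°) = (-23.17, 8.342). Tangency of A1 to VU means the radius EV is perpendicular to VU, so VU runs along (−sin -7°, cos -7°); with |VU| = 38.3, U = (-18.50, 46.36). Then |WU| = |U − W| = 48.45.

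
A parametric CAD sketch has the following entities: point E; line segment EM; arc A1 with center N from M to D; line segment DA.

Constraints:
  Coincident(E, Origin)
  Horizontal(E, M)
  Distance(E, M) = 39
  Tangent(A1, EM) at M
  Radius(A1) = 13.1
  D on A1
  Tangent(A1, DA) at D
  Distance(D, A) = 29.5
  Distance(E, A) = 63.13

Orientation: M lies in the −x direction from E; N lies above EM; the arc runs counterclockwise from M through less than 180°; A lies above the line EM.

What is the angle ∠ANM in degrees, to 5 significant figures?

170.47°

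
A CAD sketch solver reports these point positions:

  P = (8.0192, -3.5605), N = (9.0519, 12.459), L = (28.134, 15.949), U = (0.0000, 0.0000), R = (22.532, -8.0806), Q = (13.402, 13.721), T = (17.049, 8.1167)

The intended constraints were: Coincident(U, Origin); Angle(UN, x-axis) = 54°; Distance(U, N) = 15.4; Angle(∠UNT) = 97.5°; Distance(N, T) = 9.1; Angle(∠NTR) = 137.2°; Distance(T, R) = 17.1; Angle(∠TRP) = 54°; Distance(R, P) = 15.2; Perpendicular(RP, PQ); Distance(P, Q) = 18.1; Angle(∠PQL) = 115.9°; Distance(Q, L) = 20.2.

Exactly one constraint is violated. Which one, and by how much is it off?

Distance(Q, L) = 20.2 — off by 5.30.

U = (0.00, 0.00) ✓; UN at 54.00° ✓; |UN| = 15.40 ✓; ∠UNT = 97.50° ✓; |NT| = 9.100 ✓; ∠NTR = 137.2° ✓; |TR| = 17.10 ✓; ∠TRP = 54.00° ✓; |RP| = 15.20 ✓; ∠(RP, PQ) = 90.00° ✓; |PQ| = 18.10 ✓; ∠PQL = 115.9° ✓; |QL| = 14.90 ✗.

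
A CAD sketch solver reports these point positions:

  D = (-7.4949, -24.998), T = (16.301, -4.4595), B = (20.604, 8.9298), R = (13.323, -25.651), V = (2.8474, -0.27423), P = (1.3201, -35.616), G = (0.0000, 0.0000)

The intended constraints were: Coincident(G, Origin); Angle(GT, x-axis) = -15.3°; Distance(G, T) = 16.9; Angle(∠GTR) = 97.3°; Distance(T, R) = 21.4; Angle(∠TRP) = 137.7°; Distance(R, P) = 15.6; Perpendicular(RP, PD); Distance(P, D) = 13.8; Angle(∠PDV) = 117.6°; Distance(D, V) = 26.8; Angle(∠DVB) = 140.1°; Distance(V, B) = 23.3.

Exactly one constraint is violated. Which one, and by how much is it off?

Distance(V, B) = 23.3 — off by 3.30.

G = (0.00, 0.00) ✓; GT at -15.30° ✓; |GT| = 16.90 ✓; ∠GTR = 97.30° ✓; |TR| = 21.40 ✓; ∠TRP = 137.7° ✓; |RP| = 15.60 ✓; ∠(RP, PD) = 90.00° ✓; |PD| = 13.80 ✓; ∠PDV = 117.6° ✓; |DV| = 26.80 ✓; ∠DVB = 140.1° ✓; |VB| = 20.00 ✗.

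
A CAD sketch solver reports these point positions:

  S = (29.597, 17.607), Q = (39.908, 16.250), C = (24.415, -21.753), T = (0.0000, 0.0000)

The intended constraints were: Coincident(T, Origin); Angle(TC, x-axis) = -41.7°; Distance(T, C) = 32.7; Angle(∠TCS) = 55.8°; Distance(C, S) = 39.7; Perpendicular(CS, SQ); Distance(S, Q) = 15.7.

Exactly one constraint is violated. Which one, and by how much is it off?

Distance(S, Q) = 15.7 — off by 5.30.

T = (0.00, 0.00) ✓; TC at -41.70° ✓; |TC| = 32.70 ✓; ∠TCS = 55.80° ✓; |CS| = 39.70 ✓; ∠(CS, SQ) = 90.00° ✓; |SQ| = 10.40 ✗.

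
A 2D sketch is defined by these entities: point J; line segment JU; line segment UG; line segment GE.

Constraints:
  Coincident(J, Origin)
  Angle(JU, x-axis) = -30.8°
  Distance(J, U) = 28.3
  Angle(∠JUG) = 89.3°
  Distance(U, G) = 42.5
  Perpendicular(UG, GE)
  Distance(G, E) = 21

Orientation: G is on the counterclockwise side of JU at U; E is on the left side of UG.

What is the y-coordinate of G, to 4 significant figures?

22.28

J is at the origin; JU runs at -30.8° with length 28.3, so U = 28.3·(cos -30.8°, sin -30.8°) = (24.31, -14.49). ∠JUG = 89.3°, so UG runs at -30.8° + (180° − 89.3°) = 59.90° from the x-axis; with |UG| = 42.5, G = U + 42.5·(cos 59.90°, sin 59.90°) = (45.62, 22.28). So G.y = 22.28.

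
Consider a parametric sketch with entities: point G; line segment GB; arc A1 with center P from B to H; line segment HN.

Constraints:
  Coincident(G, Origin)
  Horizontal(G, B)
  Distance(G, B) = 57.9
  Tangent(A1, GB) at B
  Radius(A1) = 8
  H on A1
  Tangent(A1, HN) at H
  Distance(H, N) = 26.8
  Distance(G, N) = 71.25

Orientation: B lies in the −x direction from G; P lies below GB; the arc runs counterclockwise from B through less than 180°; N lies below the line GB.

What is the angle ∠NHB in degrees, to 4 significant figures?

130.5°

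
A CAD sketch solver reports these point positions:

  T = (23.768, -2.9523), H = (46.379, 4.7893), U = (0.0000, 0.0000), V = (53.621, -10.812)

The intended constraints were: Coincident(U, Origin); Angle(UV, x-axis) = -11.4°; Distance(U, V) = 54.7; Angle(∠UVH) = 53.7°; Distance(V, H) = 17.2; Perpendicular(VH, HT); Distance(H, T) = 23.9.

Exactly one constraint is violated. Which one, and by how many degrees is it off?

Perpendicular(VH, HT) — off by 6.00°.

U = (0.00, 0.00) ✓; UV at -11.40° ✓; |UV| = 54.70 ✓; ∠UVH = 53.70° ✓; |VH| = 17.20 ✓; ∠(VH, HT) = 84.00° ✗; |HT| = 23.90 ✓.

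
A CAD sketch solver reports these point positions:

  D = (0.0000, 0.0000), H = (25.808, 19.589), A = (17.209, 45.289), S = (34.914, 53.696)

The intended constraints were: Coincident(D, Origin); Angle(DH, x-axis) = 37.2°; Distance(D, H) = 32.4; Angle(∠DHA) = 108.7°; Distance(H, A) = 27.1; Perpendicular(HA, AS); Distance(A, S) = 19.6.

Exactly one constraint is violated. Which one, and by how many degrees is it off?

Perpendicular(HA, AS) — off by 6.90°.

D = (0.00, 0.00) ✓; DH at 37.20° ✓; |DH| = 32.40 ✓; ∠DHA = 108.7° ✓; |HA| = 27.10 ✓; ∠(HA, AS) = 83.10° ✗; |AS| = 19.60 ✓.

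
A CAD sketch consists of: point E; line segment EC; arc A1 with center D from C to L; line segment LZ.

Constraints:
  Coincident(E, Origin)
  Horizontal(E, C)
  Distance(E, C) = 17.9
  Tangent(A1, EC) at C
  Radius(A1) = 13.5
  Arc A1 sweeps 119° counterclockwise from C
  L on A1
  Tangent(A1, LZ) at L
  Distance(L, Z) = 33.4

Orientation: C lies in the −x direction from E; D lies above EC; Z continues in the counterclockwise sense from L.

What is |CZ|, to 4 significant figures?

49.45

E is at the origin; E and C share the same y with |EC| = 17.9 and C on the −x side, so C = (-17.90, 0.000). The tangent condition forces DC to be normal to EC, so D = C + (0, 13.5) = (-17.90, 13.50). On A1, C sits at bearing -90° from D; a 119° counterclockwise sweep puts L at bearing 29°, so L = D + 13.5·(cos 29°, sin 29°) = (-6.093, 20.04). The tangent condition forces DL to be normal to LZ, so LZ runs along (−sin 29°, cos 29°); with |LZ| = 33.4, Z = (-22.29, 49.26). Then |CZ| = |Z − C| = 49.45.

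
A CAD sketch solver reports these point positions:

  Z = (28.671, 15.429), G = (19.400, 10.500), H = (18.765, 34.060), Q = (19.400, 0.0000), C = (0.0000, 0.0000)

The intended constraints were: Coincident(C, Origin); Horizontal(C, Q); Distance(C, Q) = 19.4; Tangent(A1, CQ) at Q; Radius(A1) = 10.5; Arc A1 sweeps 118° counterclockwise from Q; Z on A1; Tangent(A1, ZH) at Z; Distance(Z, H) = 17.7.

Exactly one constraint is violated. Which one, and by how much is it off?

Distance(Z, H) = 17.7 — off by 3.40.

C = (0.00, 0.00) ✓; C.y = 0.00, Q.y = 0.00 ✓; |CQ| = 19.40 ✓; ∠(GQ, QC) = 90.00° ✓; |GQ| = 10.50 ✓; bearing(G→Z) − bearing(G→Q) = 118.0° ✓; |GZ| = 10.50 ✓; ∠(GZ, ZH) = 90.00° ✓; |ZH| = 21.10 ✗.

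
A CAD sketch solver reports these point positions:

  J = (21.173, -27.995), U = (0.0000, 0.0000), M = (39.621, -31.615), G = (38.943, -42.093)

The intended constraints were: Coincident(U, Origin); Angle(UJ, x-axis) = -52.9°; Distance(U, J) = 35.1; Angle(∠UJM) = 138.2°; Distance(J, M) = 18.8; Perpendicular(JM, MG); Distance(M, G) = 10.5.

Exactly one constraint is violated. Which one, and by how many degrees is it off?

Perpendicular(JM, MG) — off by 7.40°.

U = (0.00, 0.00) ✓; UJ at -52.90° ✓; |UJ| = 35.10 ✓; ∠UJM = 138.2° ✓; |JM| = 18.80 ✓; ∠(JM, MG) = 82.60° ✗; |MG| = 10.50 ✓.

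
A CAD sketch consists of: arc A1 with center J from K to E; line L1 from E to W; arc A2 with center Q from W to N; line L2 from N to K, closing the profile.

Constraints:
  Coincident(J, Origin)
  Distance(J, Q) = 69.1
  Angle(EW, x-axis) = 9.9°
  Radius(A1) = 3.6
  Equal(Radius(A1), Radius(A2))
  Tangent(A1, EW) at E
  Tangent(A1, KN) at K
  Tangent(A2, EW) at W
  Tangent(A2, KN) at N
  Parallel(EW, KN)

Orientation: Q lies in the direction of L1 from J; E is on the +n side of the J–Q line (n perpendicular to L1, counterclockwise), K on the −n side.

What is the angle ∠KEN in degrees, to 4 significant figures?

84.05°

The slot axis is L1's direction at 9.9°, so u = (cos 9.9°, sin 9.9°) = (0.9851, 0.1719) and n = (−sin 9.9°, cos 9.9°) = (-0.1719, 0.9851). J is at the origin and Q lies 69.1 along u from J, so Q = 69.1·u = (68.07, 11.88). Tangency of A1 to both parallel lines with radius 3.6 puts E and K at J ± 3.6·n: E = (-0.6189, 3.546), K = (0.6189, -3.546). Equal radii place W and N the same way about Q: W = Q + 3.6·n = (67.45, 15.43), N = Q − 3.6·n = (68.69, 8.334). Then cos ∠KEN = EK·EN / (|EK||EN|), giving 84.05°.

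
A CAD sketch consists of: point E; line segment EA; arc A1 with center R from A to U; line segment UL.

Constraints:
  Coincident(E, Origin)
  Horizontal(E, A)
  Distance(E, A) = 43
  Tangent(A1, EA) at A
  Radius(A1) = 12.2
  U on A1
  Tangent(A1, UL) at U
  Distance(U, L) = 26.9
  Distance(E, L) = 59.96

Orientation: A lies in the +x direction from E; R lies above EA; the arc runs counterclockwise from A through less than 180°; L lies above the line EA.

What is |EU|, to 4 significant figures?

56.79

E is at the origin; E and A share the same y with |EA| = 43.0 and A on the +x side, so A = (43.00, 0.000). Since A1 is tangent to EA there, RA ⟂ EA, so R = A + (0, 12.2) = (43.00, 12.20). Since RU ⟂ UL (tangency), |RL| = √(12.2² + 26.9²) = 29.54 regardless of where U sits on A1. So L lies on both circle(E, 59.96) and circle(R, 29.54); the above-EA intersection is L = (43.05, 41.74). U is the foot of the tangent from L: U = (54.12, 17.22).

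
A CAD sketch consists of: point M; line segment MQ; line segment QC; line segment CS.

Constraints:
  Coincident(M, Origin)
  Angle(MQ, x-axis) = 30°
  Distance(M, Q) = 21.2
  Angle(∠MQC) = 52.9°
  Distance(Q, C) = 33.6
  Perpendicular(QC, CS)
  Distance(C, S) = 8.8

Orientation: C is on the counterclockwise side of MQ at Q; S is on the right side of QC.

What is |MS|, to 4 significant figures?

33.08

M is at the origin; MQ runs at 30.0° with length 21.2, so Q = 21.2·(cos 30.0°, sin 30.0°) = (18.36, 10.60). ∠MQC = 52.9°, so QC runs at 30.0° + (180° − 52.9°) = 157.1° from the x-axis; with |QC| = 33.6, C = Q + 33.6·(cos 157.1°, sin 157.1°) = (-12.59, 23.67). QC ⟂ CS; with |CS| = 8.8 on the right of QC, S = C + 8.8·(0.3891, 0.9212) = (-9.168, 31.78). Then |MS| = |S − M| = 33.08.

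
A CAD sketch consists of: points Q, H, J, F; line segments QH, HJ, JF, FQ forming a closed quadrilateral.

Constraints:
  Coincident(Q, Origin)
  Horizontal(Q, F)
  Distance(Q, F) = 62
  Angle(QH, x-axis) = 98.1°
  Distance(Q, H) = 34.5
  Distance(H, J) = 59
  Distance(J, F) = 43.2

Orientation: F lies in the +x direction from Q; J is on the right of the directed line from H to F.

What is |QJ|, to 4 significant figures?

28.99

Checks: |HJ| = 59.00 ✓; |JF| = 43.20 ✓.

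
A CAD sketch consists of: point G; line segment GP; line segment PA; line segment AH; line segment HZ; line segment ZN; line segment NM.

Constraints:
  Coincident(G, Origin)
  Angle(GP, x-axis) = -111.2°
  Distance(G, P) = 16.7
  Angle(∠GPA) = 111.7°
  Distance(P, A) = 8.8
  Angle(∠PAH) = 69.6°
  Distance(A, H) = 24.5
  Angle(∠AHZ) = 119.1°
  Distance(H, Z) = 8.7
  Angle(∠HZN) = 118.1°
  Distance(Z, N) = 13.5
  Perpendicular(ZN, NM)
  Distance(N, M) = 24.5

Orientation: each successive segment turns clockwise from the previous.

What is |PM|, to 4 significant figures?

3.412

G is at the origin; GP runs at -111.2° with length 16.7, so P = (-6.039, -15.57). ∠GPA = 111.7° gives PA at -179.5° from the x-axis; with |PA| = 8.8, A = (-14.84, -15.65). ∠PAH = 69.6° gives AH at 70.10° from the x-axis; with |AH| = 24.5, H = (-6.499, 7.390). ∠AHZ = 119.1° gives HZ at 9.200° from the x-axis; with |HZ| = 8.7, Z = (2.089, 8.781). ∠HZN = 118.1° gives ZN at -52.70° from the x-axis; with |ZN| = 13.5, N = (10.27, -1.957). ZN ⟂ NM, so NM runs at -142.7°; with |NM| = 24.5, M = (-9.220, -16.80). Then |PM| = |M − P| = 3.412.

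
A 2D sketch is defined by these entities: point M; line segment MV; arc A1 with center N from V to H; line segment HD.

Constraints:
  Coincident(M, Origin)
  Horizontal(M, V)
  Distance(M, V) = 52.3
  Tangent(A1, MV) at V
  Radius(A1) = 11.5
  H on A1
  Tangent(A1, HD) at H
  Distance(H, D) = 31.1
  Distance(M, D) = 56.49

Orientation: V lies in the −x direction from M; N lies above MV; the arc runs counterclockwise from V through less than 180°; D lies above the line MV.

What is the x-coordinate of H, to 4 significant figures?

-40.84

Checks: M.y = 0.00, V.y = 0.00 ✓; |MV| = 52.30 ✓; |NH| = 11.50 ✓; ∠(NH, HD) = 90.00° ✓; |HD| = 31.10 ✓; |MD| = 56.49 ✓.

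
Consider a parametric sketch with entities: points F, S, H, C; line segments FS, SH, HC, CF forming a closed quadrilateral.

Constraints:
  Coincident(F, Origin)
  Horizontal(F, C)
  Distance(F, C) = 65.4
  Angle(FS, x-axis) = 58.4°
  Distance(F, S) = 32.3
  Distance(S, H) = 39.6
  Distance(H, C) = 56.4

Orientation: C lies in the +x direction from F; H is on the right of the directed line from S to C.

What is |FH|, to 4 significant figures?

15.37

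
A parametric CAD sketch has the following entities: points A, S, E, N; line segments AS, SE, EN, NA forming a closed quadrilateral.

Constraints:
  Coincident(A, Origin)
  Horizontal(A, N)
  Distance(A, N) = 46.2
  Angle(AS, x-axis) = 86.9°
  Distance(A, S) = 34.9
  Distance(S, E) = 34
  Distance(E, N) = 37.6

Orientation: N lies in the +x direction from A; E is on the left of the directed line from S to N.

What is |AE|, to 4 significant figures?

50.92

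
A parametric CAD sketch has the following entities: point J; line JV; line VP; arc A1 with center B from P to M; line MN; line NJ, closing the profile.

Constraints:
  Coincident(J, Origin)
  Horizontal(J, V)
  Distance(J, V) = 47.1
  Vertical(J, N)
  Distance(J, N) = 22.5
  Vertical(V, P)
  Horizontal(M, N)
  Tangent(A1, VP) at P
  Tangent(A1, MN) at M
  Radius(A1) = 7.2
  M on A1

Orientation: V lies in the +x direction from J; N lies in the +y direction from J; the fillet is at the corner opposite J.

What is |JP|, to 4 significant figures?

49.52

J is at the origin; JV is horizontal with |JV| = 47.1 and V on the +x side, so V = (47.10, 0.000). J and N share the same x with |JN| = 22.5 and N on the +y side, so N = (0.000, 22.50). The virtual corner opposite J is at (47.10, 22.50). Tangency of A1 to VP means the radius BP is perpendicular to VP and the tangent condition forces BM to be normal to MN, with radius 7.2, so the center B sits 7.2 in from both sides at B = (39.90, 15.30). That places the tangent points at P = (47.10, 15.30) on VP and M = (39.90, 22.50) on MN. Then |JP| = |P − J| = 49.52.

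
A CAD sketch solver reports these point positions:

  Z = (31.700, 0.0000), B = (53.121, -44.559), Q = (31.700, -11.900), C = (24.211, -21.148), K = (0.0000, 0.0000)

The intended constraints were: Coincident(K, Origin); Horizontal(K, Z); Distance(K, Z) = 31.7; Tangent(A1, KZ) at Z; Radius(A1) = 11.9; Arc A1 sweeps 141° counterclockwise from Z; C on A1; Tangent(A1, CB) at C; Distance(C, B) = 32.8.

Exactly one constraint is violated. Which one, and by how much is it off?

Distance(C, B) = 32.8 — off by 4.40.

K = (0.00, 0.00) ✓; K.y = 0.00, Z.y = 0.00 ✓; |KZ| = 31.70 ✓; ∠(QZ, ZK) = 90.00° ✓; |QZ| = 11.90 ✓; bearing(Q→C) − bearing(Q→Z) = 141.0° ✓; |QC| = 11.90 ✓; ∠(QC, CB) = 90.00° ✓; |CB| = 37.20 ✗.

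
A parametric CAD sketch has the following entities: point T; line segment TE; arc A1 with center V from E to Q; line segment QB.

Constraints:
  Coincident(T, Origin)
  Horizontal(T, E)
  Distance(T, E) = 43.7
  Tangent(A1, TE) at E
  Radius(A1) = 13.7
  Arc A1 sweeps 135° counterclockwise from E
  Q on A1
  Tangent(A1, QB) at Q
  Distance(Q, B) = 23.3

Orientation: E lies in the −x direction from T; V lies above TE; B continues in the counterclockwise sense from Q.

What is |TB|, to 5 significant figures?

64.328

On A1, E sits at bearing -90° from V; a 135° counterclockwise sweep puts Q at bearing 45°, so Q = V + 13.7·(cos 45°, sin 45°) = (-34.013, 23.387). The tangent condition forces VQ to be normal to QB, so QB runs along (−sin 45°, cos 45°); with |QB| = 23.3, B = (-50.488, 39.863). Then |TB| = |B − T| = 64.328.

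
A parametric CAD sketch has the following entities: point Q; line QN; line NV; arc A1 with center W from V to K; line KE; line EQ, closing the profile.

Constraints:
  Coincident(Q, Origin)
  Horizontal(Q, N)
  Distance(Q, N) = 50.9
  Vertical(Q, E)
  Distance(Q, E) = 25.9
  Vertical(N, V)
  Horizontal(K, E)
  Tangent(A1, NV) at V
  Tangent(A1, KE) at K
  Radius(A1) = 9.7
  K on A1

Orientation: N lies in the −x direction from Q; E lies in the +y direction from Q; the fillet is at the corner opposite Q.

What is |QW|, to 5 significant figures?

44.271

Q is at the origin; Q and N share the same y with |QN| = 50.9 and N on the −x side, so N = (-50.900, 0.0000). QE is vertical with |QE| = 25.9 and E on the +y side, so E = (0.0000, 25.900). The virtual corner opposite Q is at (-50.900, 25.900). The tangent condition forces WV to be normal to NV and A1 meets KE tangentially, so WK is at right angles to KE, with radius 9.7, so the center W sits 9.7 in from both sides at W = (-41.200, 16.200). Then |QW| = |W − Q| = 44.271.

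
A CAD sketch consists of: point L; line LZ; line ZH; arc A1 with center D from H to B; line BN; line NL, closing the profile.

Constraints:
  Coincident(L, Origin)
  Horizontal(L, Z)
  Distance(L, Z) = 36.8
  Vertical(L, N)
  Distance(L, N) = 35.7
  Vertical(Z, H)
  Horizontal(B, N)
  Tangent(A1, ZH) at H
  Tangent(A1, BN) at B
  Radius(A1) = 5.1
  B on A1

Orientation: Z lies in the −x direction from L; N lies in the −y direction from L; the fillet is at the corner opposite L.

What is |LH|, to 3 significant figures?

47.9

L is at the origin; LZ is horizontal with |LZ| = 36.8 and Z on the −x side, so Z = (-36.8, 0.00). LN is vertical with |LN| = 35.7 and N on the −y side, so N = (0.00, -35.7). The virtual corner opposite L is at (-36.8, -35.7). The tangent condition forces DH to be normal to ZH and since A1 is tangent to BN there, DB ⟂ BN, with radius 5.1, so the center D sits 5.1 in from both sides at D = (-31.7, -30.6). That places the tangent points at H = (-36.8, -30.6) on ZH and B = (-31.7, -35.7) on BN. Then |LH| = |H − L| = 47.9.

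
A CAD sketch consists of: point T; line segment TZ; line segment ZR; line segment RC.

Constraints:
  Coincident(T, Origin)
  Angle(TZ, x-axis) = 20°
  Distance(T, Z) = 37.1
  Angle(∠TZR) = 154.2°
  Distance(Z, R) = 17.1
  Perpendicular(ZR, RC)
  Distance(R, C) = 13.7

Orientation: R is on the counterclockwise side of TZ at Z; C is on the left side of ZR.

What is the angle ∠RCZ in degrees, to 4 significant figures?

51.30°

T is at the origin; TZ runs at 20.0° with length 37.1, so Z = 37.1·(cos 20.0°, sin 20.0°) = (34.86, 12.69). ∠TZR = 154.2°, so ZR runs at 20.0° + (180° − 154.2°) = 45.80° from the x-axis; with |ZR| = 17.1, R = Z + 17.1·(cos 45.80°, sin 45.80°) = (46.78, 24.95). ZR ⟂ RC; with |RC| = 13.7 on the left of ZR, C = R + 13.7·(-0.7169, 0.6972) = (36.96, 34.50). Then cos ∠RCZ = CR·CZ / (|CR||CZ|), giving 51.30°.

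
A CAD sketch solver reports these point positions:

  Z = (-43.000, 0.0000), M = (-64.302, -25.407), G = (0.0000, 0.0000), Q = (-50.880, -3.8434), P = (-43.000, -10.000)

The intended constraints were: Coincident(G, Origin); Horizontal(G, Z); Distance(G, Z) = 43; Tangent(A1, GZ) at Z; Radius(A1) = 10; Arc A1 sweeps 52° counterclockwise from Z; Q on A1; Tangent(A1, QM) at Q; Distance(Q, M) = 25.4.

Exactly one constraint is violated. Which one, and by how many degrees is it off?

Tangent(A1, QM) at Q — off by 6.10°.

G = (0.00, 0.00) ✓; G.y = 0.00, Z.y = 0.00 ✓; |GZ| = 43.00 ✓; ∠(PZ, ZG) = 90.00° ✓; |PZ| = 10.00 ✓; bearing(P→Q) − bearing(P→Z) = 52.00° ✓; |PQ| = 10.00 ✓; ∠(PQ, QM) = 83.90° ✗; |QM| = 25.40 ✓.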